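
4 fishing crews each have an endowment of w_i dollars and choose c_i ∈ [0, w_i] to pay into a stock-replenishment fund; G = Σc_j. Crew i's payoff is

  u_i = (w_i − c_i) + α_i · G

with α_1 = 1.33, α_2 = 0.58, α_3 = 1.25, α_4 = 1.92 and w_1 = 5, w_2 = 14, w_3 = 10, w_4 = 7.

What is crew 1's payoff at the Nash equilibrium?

∂u_i/∂c_i = α_i − 1, so crew i contributes w_i if α_i > 1, else 0.
α_i > 1 for i ∈ {1, 3, 4}; NE contributions (5, 0, 10, 7), G = 22.
u_1 = (5 − 5) + 1.33·22 = 29.26.

29.26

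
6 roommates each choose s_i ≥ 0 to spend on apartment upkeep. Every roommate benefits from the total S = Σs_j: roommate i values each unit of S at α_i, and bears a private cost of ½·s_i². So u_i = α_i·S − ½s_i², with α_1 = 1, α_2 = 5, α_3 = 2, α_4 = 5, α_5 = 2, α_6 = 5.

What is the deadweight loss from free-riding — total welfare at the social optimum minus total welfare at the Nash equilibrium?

842

Roommate i's FOC: ∂u_i/∂s_i = α_i − s_i = 0, so s_i* = α_i.
NE contributions = (1, 5, 2, 5, 2, 5); S = 20.
W^NE = (Σα)·S − ½Σα_i² = 20² − ½·84 = 358.
Planner sets s_i = Σα_j = 20 for every i, so S^SO = 6·20 = 120.
W^SO = (Σα)·S^SO − ½·6·(Σα)² = (6/2)·20² = 1200.
Deadweight loss = W^SO − W^NE = 842.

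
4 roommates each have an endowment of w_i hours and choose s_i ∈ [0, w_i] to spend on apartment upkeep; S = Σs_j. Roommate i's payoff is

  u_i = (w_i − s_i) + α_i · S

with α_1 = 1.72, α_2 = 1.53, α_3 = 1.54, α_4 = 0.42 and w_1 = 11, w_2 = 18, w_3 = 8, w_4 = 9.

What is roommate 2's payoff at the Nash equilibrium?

∂u_i/∂s_i = α_i − 1, so roommate i contributes w_i if α_i > 1, else 0.
α_i > 1 for i ∈ {1, 2, 3}; NE contributions (11, 18, 8, 0), S = 37.
u_2 = (18 − 18) + 1.53·37 = 56.61.

56.61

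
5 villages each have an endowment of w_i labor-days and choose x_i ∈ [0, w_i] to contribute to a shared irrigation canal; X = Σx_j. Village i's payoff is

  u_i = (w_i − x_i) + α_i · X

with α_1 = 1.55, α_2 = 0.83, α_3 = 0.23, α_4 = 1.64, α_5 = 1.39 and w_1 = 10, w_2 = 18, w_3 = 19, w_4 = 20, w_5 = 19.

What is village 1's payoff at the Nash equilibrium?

∂u_i/∂x_i = α_i − 1, so village i contributes w_i if α_i > 1, else 0.
α_i > 1 for i ∈ {1, 4, 5}; NE contributions (10, 0, 0, 20, 19), X = 49.
u_1 = (10 − 10) + 1.55·49 = 75.95.

75.95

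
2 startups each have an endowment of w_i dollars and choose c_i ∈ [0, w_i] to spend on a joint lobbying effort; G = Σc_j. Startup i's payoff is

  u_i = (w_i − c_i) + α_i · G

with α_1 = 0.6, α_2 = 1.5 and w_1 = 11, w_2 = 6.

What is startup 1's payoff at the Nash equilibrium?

14.6

∂u_i/∂c_i = α_i − 1, so startup i contributes w_i if α_i > 1, else 0.
α_i > 1 for i ∈ {2}; NE contributions (0, 6), G = 6.
u_1 = (11 − 0) + 0.6·6 = 14.6.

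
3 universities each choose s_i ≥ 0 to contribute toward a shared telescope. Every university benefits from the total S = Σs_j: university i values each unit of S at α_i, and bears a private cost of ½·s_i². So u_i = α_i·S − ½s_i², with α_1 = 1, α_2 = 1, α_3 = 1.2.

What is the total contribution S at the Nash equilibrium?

3.2

University i's FOC: ∂u_i/∂s_i = α_i − s_i = 0, so s_i* = α_i.
NE contributions = (1, 1, 1.2); S = 3.2.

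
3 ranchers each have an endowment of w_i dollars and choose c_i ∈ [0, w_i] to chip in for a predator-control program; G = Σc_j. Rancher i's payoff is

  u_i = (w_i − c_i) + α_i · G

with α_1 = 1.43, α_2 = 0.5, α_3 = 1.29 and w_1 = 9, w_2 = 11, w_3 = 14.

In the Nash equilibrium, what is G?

∂u_i/∂c_i = α_i − 1, so rancher i contributes w_i if α_i > 1, else 0.
α_i > 1 for i ∈ {1, 3}; NE contributions (9, 0, 14), G = 23.

23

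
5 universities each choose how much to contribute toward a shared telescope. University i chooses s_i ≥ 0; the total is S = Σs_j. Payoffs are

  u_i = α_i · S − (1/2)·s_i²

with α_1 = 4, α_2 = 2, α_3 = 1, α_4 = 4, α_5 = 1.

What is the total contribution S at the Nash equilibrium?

12

University i's FOC: ∂u_i/∂s_i = α_i − s_i = 0, so s_i* = α_i.
NE contributions = (4, 2, 1, 4, 1); S = 12.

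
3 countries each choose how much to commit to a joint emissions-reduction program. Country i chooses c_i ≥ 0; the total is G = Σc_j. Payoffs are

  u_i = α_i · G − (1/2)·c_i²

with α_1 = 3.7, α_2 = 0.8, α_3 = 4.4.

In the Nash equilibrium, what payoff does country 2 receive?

Country i's FOC: ∂u_i/∂c_i = α_i − c_i = 0, so c_i* = α_i.
NE contributions = (3.7, 0.8, 4.4); G = 8.9.
u_2 = α_2·G − ½·(c_2)² = 0.8·8.9 − ½·0.8² = 6.8.

6.8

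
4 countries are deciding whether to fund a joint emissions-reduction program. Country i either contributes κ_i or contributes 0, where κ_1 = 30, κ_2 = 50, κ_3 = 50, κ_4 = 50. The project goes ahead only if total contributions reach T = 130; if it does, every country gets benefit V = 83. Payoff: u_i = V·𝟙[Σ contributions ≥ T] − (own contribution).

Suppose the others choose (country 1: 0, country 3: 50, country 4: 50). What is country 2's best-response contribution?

50

Others' total = 100. Contributing 50 brings total to 150 ≥ 130: gain V − κ_2 = 33.
Best response: 50.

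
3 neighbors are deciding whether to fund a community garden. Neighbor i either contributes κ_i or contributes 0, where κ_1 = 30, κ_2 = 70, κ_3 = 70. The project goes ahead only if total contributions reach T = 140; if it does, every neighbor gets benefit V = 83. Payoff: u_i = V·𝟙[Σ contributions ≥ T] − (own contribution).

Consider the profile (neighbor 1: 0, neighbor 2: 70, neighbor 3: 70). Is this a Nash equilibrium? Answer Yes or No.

Yes

Total = 140 ≥ 140: provided.
Neighbor 1 (pledges 0, payoff 83): pledging 30 → total 170, payoff 53. No gain.
Neighbor 2 (pledges 70, payoff 13): dropping to 0 → total 70, payoff 0. No gain.
Neighbor 3 (pledges 70, payoff 13): dropping to 0 → total 70, payoff 0. No gain.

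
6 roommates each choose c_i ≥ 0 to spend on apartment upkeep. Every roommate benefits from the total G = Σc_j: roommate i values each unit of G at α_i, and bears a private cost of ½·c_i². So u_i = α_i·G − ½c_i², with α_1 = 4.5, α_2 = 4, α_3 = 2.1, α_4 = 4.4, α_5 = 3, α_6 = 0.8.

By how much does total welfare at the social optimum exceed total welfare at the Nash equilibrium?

741.71

Roommate i's FOC: ∂u_i/∂c_i = α_i − c_i = 0, so c_i* = α_i.
NE contributions = (4.5, 4, 2.1, 4.4, 3, 0.8); G = 18.8.
W^NE = (Σα)·G − ½Σα_i² = 18.8² − ½·69.66 = 318.61.
Planner sets c_i = Σα_j = 18.8 for every i, so G^SO = 6·18.8 = 112.8.
W^SO = (Σα)·G^SO − ½·6·(Σα)² = (6/2)·18.8² = 1060.32.
Deadweight loss = W^SO − W^NE = 741.71.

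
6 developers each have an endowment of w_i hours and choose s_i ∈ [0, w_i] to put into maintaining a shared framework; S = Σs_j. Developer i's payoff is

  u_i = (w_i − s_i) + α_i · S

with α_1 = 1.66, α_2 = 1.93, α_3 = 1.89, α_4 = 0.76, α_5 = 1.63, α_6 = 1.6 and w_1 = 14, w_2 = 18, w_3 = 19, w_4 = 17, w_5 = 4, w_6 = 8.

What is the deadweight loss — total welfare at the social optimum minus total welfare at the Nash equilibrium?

∂u_i/∂s_i = α_i − 1, so developer i contributes w_i if α_i > 1, else 0.
α_i > 1 for i ∈ {1, 2, 3, 5, 6}; NE contributions (14, 18, 19, 0, 4, 8), S = 63.
W^NE = Σw_i − S^NE + (Σα_i)·S^NE = 80 + 8.47·63 = 613.61.
Planner: ∂(Σu_j)/∂s_i = Σα_j − 1 = 8.47 > 0, so everyone contributes w_i; S^SO = 80, W^SO = 80 + 8.47·80 = 757.6.
Deadweight loss = 143.99.

143.99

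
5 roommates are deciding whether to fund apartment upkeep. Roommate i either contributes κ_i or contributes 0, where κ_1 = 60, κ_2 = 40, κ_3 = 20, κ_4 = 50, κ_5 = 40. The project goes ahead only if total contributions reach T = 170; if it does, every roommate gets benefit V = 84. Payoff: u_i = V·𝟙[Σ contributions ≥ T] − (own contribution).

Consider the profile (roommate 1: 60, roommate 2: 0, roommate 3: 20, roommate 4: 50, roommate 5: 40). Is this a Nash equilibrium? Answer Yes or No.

Total = 170 ≥ 170: provided.
Roommate 1 (pledges 60, payoff 24): dropping to 0 → total 110, payoff 0. No gain.
Roommate 2 (pledges 0, payoff 84): pledging 40 → total 210, payoff 44. No gain.
Roommate 3 (pledges 20, payoff 64): dropping to 0 → total 150, payoff 0. No gain.
Roommate 4 (pledges 50, payoff 34): dropping to 0 → total 120, payoff 0. No gain.
Roommate 5 (pledges 40, payoff 44): dropping to 0 → total 130, payoff 0. No gain.

Yes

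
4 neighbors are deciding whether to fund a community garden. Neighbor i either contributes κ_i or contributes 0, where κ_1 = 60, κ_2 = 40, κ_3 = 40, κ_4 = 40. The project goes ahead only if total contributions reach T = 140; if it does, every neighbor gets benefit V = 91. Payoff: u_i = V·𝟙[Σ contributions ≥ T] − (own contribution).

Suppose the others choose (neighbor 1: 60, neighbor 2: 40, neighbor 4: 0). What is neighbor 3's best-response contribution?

40

Others' total = 100. Contributing 40 brings total to 140 ≥ 140: gain V − κ_3 = 51.
Best response: 40.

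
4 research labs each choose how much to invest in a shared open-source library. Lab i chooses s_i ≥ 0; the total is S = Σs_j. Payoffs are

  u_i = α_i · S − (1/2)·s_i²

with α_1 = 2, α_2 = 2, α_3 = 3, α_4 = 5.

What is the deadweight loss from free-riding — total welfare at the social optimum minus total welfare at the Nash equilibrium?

Lab i's FOC: ∂u_i/∂s_i = α_i − s_i = 0, so s_i* = α_i.
NE contributions = (2, 2, 3, 5); S = 12.
W^NE = (Σα)·S − ½Σα_i² = 12² − ½·42 = 123.
Planner sets s_i = Σα_j = 12 for every i, so S^SO = 4·12 = 48.
W^SO = (Σα)·S^SO − ½·4·(Σα)² = (4/2)·12² = 288.
Deadweight loss = W^SO − W^NE = 165.

165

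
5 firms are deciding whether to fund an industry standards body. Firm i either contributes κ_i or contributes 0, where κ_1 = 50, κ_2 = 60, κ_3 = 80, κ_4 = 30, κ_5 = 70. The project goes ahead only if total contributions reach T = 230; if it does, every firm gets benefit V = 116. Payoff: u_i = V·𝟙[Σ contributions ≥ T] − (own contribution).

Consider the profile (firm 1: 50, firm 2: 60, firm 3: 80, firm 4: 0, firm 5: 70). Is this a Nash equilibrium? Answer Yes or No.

Yes

Total = 260 ≥ 230: provided.
Firm 1 (pledges 50, payoff 66): dropping to 0 → total 210, payoff 0. No gain.
Firm 2 (pledges 60, payoff 56): dropping to 0 → total 200, payoff 0. No gain.
Firm 3 (pledges 80, payoff 36): dropping to 0 → total 180, payoff 0. No gain.
Firm 4 (pledges 0, payoff 116): pledging 30 → total 290, payoff 86. No gain.
Firm 5 (pledges 70, payoff 46): dropping to 0 → total 190, payoff 0. No gain.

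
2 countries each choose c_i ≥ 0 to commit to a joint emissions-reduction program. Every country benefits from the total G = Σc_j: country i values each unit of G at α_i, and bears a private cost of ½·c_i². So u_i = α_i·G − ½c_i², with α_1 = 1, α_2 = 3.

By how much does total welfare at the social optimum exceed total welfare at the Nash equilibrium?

Country i's FOC: ∂u_i/∂c_i = α_i − c_i = 0, so c_i* = α_i.
NE contributions = (1, 3); G = 4.
W^NE = (Σα)·G − ½Σα_i² = 4² − ½·10 = 11.
Planner sets c_i = Σα_j = 4 for every i, so G^SO = 2·4 = 8.
W^SO = (Σα)·G^SO − ½·2·(Σα)² = (2/2)·4² = 16.
Deadweight loss = W^SO − W^NE = 5.

5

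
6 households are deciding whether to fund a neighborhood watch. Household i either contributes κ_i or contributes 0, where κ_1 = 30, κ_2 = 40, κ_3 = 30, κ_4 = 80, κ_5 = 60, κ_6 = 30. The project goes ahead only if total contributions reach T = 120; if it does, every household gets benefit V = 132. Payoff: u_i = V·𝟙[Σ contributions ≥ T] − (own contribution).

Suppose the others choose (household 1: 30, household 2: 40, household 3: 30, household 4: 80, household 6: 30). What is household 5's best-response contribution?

Others' total = 210 ≥ 120; contributing adds cost 60 for no extra benefit.
Best response: 0.

0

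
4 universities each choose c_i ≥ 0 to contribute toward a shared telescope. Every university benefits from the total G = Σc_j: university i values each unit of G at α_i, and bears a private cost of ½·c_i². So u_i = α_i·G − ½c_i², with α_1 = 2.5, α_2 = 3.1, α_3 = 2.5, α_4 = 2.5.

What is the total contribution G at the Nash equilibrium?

University i's FOC: ∂u_i/∂c_i = α_i − c_i = 0, so c_i* = α_i.
NE contributions = (2.5, 3.1, 2.5, 2.5); G = 10.6.

10.6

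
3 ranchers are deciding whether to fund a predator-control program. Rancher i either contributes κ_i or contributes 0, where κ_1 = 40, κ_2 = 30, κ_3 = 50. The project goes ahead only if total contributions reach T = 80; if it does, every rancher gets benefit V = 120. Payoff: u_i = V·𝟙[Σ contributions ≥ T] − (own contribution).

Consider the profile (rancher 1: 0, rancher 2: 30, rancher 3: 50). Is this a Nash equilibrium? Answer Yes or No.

Yes

Total = 80 ≥ 80: provided.
Rancher 1 (pledges 0, payoff 120): pledging 40 → total 120, payoff 80. No gain.
Rancher 2 (pledges 30, payoff 90): dropping to 0 → total 50, payoff 0. No gain.
Rancher 3 (pledges 50, payoff 70): dropping to 0 → total 30, payoff 0. No gain.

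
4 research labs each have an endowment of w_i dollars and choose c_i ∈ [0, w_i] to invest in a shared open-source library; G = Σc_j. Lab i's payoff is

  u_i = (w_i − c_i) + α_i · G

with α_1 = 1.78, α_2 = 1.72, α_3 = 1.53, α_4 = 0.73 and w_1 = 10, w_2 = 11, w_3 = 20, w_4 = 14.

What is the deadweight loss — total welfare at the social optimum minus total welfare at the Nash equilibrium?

∂u_i/∂c_i = α_i − 1, so lab i contributes w_i if α_i > 1, else 0.
α_i > 1 for i ∈ {1, 2, 3}; NE contributions (10, 11, 20, 0), G = 41.
W^NE = Σw_i − G^NE + (Σα_i)·G^NE = 55 + 4.76·41 = 250.16.
Planner: ∂(Σu_j)/∂c_i = Σα_j − 1 = 4.76 > 0, so everyone contributes w_i; G^SO = 55, W^SO = 55 + 4.76·55 = 316.8.
Deadweight loss = 66.64.

66.64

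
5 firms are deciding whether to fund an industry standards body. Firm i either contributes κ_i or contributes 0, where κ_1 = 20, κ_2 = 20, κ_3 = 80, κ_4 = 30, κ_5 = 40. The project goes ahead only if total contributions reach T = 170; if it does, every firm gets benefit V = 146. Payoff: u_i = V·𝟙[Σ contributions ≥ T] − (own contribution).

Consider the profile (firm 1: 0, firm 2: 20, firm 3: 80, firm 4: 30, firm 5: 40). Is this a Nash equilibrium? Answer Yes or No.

Total = 170 ≥ 170: provided.
Firm 1 (pledges 0, payoff 146): pledging 20 → total 190, payoff 126. No gain.
Firm 2 (pledges 20, payoff 126): dropping to 0 → total 150, payoff 0. No gain.
Firm 3 (pledges 80, payoff 66): dropping to 0 → total 90, payoff 0. No gain.
Firm 4 (pledges 30, payoff 116): dropping to 0 → total 140, payoff 0. No gain.
Firm 5 (pledges 40, payoff 106): dropping to 0 → total 130, payoff 0. No gain.

Yes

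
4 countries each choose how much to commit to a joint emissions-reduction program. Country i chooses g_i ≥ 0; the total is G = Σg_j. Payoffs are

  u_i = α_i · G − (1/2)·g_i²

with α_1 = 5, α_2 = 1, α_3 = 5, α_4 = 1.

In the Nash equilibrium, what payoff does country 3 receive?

47.5

Country i's FOC: ∂u_i/∂g_i = α_i − g_i = 0, so g_i* = α_i.
NE contributions = (5, 1, 5, 1); G = 12.
u_3 = α_3·G − ½·(g_3)² = 5·12 − ½·5² = 47.5.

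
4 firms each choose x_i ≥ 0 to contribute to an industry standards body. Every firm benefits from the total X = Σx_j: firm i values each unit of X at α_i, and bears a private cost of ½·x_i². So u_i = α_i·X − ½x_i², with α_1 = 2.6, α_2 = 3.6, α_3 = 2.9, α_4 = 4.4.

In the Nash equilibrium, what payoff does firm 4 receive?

49.72

Firm i's FOC: ∂u_i/∂x_i = α_i − x_i = 0, so x_i* = α_i.
NE contributions = (2.6, 3.6, 2.9, 4.4); X = 13.5.
u_4 = α_4·X − ½·(x_4)² = 4.4·13.5 − ½·4.4² = 49.72.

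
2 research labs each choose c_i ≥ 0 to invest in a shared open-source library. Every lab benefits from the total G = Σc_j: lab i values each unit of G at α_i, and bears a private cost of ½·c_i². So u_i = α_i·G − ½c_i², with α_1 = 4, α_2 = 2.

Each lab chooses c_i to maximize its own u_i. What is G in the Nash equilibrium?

Lab i's FOC: ∂u_i/∂c_i = α_i − c_i = 0, so c_i* = α_i.
NE contributions = (4, 2); G = 6.

6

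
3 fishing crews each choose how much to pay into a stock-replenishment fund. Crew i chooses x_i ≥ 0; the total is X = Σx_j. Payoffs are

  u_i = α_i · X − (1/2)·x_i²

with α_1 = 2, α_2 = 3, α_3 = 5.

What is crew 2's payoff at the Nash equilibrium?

25.5

Crew i's FOC: ∂u_i/∂x_i = α_i − x_i = 0, so x_i* = α_i.
NE contributions = (2, 3, 5); X = 10.
u_2 = α_2·X − ½·(x_2)² = 3·10 − ½·3² = 25.5.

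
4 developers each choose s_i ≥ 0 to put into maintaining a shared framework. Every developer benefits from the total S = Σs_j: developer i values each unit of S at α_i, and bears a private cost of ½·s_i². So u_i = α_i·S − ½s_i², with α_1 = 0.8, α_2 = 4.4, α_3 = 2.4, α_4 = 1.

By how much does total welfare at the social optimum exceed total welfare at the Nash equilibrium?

Developer i's FOC: ∂u_i/∂s_i = α_i − s_i = 0, so s_i* = α_i.
NE contributions = (0.8, 4.4, 2.4, 1); S = 8.6.
W^NE = (Σα)·S − ½Σα_i² = 8.6² − ½·26.76 = 60.58.
Planner sets s_i = Σα_j = 8.6 for every i, so S^SO = 4·8.6 = 34.4.
W^SO = (Σα)·S^SO − ½·4·(Σα)² = (4/2)·8.6² = 147.92.
Deadweight loss = W^SO − W^NE = 87.34.

87.34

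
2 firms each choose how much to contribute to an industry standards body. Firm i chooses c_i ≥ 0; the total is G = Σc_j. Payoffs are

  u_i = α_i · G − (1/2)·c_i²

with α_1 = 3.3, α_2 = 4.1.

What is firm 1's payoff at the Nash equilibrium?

18.975

Firm i's FOC: ∂u_i/∂c_i = α_i − c_i = 0, so c_i* = α_i.
NE contributions = (3.3, 4.1); G = 7.4.
u_1 = α_1·G − ½·(c_1)² = 3.3·7.4 − ½·3.3² = 18.975.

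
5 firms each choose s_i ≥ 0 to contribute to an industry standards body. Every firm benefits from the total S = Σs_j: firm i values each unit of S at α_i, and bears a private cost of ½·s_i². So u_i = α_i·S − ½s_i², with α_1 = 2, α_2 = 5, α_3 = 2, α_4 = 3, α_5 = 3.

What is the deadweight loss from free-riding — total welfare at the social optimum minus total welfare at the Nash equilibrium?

363

Firm i's FOC: ∂u_i/∂s_i = α_i − s_i = 0, so s_i* = α_i.
NE contributions = (2, 5, 2, 3, 3); S = 15.
W^NE = (Σα)·S − ½Σα_i² = 15² − ½·51 = 199.5.
Planner sets s_i = Σα_j = 15 for every i, so S^SO = 5·15 = 75.
W^SO = (Σα)·S^SO − ½·5·(Σα)² = (5/2)·15² = 562.5.
Deadweight loss = W^SO − W^NE = 363.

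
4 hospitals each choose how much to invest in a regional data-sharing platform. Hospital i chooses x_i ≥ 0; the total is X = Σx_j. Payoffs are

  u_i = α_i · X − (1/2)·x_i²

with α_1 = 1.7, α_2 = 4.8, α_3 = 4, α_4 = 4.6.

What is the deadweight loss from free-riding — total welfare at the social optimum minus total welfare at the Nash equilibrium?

Hospital i's FOC: ∂u_i/∂x_i = α_i − x_i = 0, so x_i* = α_i.
NE contributions = (1.7, 4.8, 4, 4.6); X = 15.1.
W^NE = (Σα)·X − ½Σα_i² = 15.1² − ½·63.09 = 196.465.
Planner sets x_i = Σα_j = 15.1 for every i, so X^SO = 4·15.1 = 60.4.
W^SO = (Σα)·X^SO − ½·4·(Σα)² = (4/2)·15.1² = 456.02.
Deadweight loss = W^SO − W^NE = 259.555.

259.555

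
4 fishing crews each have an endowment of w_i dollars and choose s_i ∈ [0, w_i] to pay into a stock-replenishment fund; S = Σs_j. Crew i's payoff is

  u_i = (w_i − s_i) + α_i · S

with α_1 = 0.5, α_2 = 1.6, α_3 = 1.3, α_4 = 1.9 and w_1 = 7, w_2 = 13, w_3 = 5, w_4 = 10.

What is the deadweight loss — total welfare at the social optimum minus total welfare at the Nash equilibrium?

∂u_i/∂s_i = α_i − 1, so crew i contributes w_i if α_i > 1, else 0.
α_i > 1 for i ∈ {2, 3, 4}; NE contributions (0, 13, 5, 10), S = 28.
W^NE = Σw_i − S^NE + (Σα_i)·S^NE = 35 + 4.3·28 = 155.4.
Planner: ∂(Σu_j)/∂s_i = Σα_j − 1 = 4.3 > 0, so everyone contributes w_i; S^SO = 35, W^SO = 35 + 4.3·35 = 185.5.
Deadweight loss = 30.1.

30.1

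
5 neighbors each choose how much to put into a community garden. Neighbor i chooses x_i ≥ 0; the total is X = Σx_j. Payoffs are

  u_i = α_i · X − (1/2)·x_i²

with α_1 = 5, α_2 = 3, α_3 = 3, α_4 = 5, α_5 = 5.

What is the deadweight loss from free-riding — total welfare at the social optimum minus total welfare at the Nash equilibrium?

708

Neighbor i's FOC: ∂u_i/∂x_i = α_i − x_i = 0, so x_i* = α_i.
NE contributions = (5, 3, 3, 5, 5); X = 21.
W^NE = (Σα)·X − ½Σα_i² = 21² − ½·93 = 394.5.
Planner sets x_i = Σα_j = 21 for every i, so X^SO = 5·21 = 105.
W^SO = (Σα)·X^SO − ½·5·(Σα)² = (5/2)·21² = 1102.5.
Deadweight loss = W^SO − W^NE = 708.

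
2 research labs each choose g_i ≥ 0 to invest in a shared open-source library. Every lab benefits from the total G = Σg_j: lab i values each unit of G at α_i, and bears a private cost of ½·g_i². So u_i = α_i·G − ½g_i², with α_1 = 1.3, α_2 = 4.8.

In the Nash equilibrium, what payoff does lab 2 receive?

17.76

Lab i's FOC: ∂u_i/∂g_i = α_i − g_i = 0, so g_i* = α_i.
NE contributions = (1.3, 4.8); G = 6.1.
u_2 = α_2·G − ½·(g_2)² = 4.8·6.1 − ½·4.8² = 17.76.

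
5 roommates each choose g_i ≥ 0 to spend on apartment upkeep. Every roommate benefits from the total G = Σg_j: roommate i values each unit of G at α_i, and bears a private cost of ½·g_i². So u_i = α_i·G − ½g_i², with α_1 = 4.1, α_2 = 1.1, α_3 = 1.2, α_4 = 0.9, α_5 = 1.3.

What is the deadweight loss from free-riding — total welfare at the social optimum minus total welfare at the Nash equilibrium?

121.92

Roommate i's FOC: ∂u_i/∂g_i = α_i − g_i = 0, so g_i* = α_i.
NE contributions = (4.1, 1.1, 1.2, 0.9, 1.3); G = 8.6.
W^NE = (Σα)·G − ½Σα_i² = 8.6² − ½·21.96 = 62.98.
Planner sets g_i = Σα_j = 8.6 for every i, so G^SO = 5·8.6 = 43.
W^SO = (Σα)·G^SO − ½·5·(Σα)² = (5/2)·8.6² = 184.9.
Deadweight loss = W^SO − W^NE = 121.92.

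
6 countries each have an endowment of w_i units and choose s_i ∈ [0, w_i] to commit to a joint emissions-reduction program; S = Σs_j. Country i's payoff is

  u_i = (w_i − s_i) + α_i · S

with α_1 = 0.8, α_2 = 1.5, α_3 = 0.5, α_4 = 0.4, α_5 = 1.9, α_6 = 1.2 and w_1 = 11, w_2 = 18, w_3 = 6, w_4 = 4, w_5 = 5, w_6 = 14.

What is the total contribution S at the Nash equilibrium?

37

∂u_i/∂s_i = α_i − 1, so country i contributes w_i if α_i > 1, else 0.
α_i > 1 for i ∈ {2, 5, 6}; NE contributions (0, 18, 0, 0, 5, 14), S = 37.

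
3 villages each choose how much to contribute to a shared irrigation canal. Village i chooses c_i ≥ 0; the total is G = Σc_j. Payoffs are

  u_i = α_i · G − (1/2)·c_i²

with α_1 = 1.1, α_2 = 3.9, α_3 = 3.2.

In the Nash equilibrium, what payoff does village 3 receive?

21.12

Village i's FOC: ∂u_i/∂c_i = α_i − c_i = 0, so c_i* = α_i.
NE contributions = (1.1, 3.9, 3.2); G = 8.2.
u_3 = α_3·G − ½·(c_3)² = 3.2·8.2 − ½·3.2² = 21.12.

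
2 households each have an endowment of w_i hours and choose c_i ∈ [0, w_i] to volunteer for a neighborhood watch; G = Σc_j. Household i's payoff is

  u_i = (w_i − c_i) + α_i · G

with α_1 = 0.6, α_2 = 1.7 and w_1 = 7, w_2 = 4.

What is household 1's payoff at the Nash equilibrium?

∂u_i/∂c_i = α_i − 1, so household i contributes w_i if α_i > 1, else 0.
α_i > 1 for i ∈ {2}; NE contributions (0, 4), G = 4.
u_1 = (7 − 0) + 0.6·4 = 9.4.

9.4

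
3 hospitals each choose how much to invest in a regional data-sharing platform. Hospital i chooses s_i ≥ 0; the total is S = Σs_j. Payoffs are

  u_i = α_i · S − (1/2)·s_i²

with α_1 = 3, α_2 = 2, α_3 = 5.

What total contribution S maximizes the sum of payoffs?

30

Planner FOC: ∂(Σu_j)/∂s_i = (Σα_j) − s_i = 0, so s_i^SO = Σα_j = 10 for every i; S^SO = 30.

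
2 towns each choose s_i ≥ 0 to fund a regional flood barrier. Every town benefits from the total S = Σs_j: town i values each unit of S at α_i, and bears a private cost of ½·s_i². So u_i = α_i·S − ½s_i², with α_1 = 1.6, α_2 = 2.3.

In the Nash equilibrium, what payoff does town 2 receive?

Town i's FOC: ∂u_i/∂s_i = α_i − s_i = 0, so s_i* = α_i.
NE contributions = (1.6, 2.3); S = 3.9.
u_2 = α_2·S − ½·(s_2)² = 2.3·3.9 − ½·2.3² = 6.325.

6.325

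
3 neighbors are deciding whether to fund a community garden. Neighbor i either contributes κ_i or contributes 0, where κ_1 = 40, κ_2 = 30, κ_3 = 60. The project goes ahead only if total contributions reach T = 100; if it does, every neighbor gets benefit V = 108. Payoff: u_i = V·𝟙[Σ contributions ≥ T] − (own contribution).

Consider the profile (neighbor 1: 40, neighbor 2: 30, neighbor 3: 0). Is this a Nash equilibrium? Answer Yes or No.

No

Total = 70 < 100: not provided.
Neighbor 1 (pledges 40, payoff -40): dropping to 0 → total 30, payoff 0. Profitable deviation.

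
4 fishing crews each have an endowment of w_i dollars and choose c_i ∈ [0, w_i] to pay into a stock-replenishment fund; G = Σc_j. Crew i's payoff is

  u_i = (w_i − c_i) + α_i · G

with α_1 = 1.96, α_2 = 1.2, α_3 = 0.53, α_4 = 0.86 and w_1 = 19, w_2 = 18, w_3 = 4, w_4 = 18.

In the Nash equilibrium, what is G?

37

∂u_i/∂c_i = α_i − 1, so crew i contributes w_i if α_i > 1, else 0.
α_i > 1 for i ∈ {1, 2}; NE contributions (19, 18, 0, 0), G = 37.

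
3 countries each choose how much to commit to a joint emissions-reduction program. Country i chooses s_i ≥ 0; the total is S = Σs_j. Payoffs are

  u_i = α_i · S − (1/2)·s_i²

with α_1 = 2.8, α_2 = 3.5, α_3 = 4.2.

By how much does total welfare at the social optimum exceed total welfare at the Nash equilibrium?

Country i's FOC: ∂u_i/∂s_i = α_i − s_i = 0, so s_i* = α_i.
NE contributions = (2.8, 3.5, 4.2); S = 10.5.
W^NE = (Σα)·S − ½Σα_i² = 10.5² − ½·37.73 = 91.385.
Planner sets s_i = Σα_j = 10.5 for every i, so S^SO = 3·10.5 = 31.5.
W^SO = (Σα)·S^SO − ½·3·(Σα)² = (3/2)·10.5² = 165.375.
Deadweight loss = W^SO − W^NE = 73.99.

73.99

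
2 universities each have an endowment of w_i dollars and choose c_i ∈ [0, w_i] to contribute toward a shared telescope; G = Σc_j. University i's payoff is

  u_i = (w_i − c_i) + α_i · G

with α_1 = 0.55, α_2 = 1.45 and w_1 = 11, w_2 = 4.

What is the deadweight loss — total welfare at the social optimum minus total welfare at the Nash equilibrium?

∂u_i/∂c_i = α_i − 1, so university i contributes w_i if α_i > 1, else 0.
α_i > 1 for i ∈ {2}; NE contributions (0, 4), G = 4.
W^NE = Σw_i − G^NE + (Σα_i)·G^NE = 15 + 1·4 = 19.
Planner: ∂(Σu_j)/∂c_i = Σα_j − 1 = 1 > 0, so everyone contributes w_i; G^SO = 15, W^SO = 15 + 1·15 = 30.
Deadweight loss = 11.

11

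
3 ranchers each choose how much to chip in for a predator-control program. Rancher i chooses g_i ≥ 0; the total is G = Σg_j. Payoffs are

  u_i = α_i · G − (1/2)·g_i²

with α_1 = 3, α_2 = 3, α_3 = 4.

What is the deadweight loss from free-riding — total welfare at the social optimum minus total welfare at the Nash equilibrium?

Rancher i's FOC: ∂u_i/∂g_i = α_i − g_i = 0, so g_i* = α_i.
NE contributions = (3, 3, 4); G = 10.
W^NE = (Σα)·G − ½Σα_i² = 10² − ½·34 = 83.
Planner sets g_i = Σα_j = 10 for every i, so G^SO = 3·10 = 30.
W^SO = (Σα)·G^SO − ½·3·(Σα)² = (3/2)·10² = 150.
Deadweight loss = W^SO − W^NE = 67.

67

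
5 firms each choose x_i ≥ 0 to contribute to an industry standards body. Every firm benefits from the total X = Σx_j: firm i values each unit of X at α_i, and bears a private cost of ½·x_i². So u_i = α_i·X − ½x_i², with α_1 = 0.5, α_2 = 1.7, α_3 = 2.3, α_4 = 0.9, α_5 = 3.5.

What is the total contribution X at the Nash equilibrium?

8.9

Firm i's FOC: ∂u_i/∂x_i = α_i − x_i = 0, so x_i* = α_i.
NE contributions = (0.5, 1.7, 2.3, 0.9, 3.5); X = 8.9.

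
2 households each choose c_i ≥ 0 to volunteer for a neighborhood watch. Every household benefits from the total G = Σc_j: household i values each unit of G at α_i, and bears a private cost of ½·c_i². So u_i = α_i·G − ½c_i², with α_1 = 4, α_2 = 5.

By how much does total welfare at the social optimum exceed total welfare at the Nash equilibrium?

20.5

Household i's FOC: ∂u_i/∂c_i = α_i − c_i = 0, so c_i* = α_i.
NE contributions = (4, 5); G = 9.
W^NE = (Σα)·G − ½Σα_i² = 9² − ½·41 = 60.5.
Planner sets c_i = Σα_j = 9 for every i, so G^SO = 2·9 = 18.
W^SO = (Σα)·G^SO − ½·2·(Σα)² = (2/2)·9² = 81.
Deadweight loss = W^SO − W^NE = 20.5.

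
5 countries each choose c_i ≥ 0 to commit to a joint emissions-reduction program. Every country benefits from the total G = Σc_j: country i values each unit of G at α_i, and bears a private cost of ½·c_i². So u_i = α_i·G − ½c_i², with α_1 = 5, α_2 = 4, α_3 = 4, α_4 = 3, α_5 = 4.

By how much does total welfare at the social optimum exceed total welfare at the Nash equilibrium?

641

Country i's FOC: ∂u_i/∂c_i = α_i − c_i = 0, so c_i* = α_i.
NE contributions = (5, 4, 4, 3, 4); G = 20.
W^NE = (Σα)·G − ½Σα_i² = 20² − ½·82 = 359.
Planner sets c_i = Σα_j = 20 for every i, so G^SO = 5·20 = 100.
W^SO = (Σα)·G^SO − ½·5·(Σα)² = (5/2)·20² = 1000.
Deadweight loss = W^SO − W^NE = 641.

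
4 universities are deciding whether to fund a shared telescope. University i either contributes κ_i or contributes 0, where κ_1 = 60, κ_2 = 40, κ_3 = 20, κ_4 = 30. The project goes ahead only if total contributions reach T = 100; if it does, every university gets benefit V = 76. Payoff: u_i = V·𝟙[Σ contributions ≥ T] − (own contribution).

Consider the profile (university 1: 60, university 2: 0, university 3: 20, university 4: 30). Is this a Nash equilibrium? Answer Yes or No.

Yes

Total = 110 ≥ 100: provided.
University 1 (pledges 60, payoff 16): dropping to 0 → total 50, payoff 0. No gain.
University 2 (pledges 0, payoff 76): pledging 40 → total 150, payoff 36. No gain.
University 3 (pledges 20, payoff 56): dropping to 0 → total 90, payoff 0. No gain.
University 4 (pledges 30, payoff 46): dropping to 0 → total 80, payoff 0. No gain.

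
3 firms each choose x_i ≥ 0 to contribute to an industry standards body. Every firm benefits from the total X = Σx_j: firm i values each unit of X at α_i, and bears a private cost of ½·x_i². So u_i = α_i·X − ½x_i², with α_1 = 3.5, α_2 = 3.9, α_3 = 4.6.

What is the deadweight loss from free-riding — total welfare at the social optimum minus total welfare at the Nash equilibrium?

Firm i's FOC: ∂u_i/∂x_i = α_i − x_i = 0, so x_i* = α_i.
NE contributions = (3.5, 3.9, 4.6); X = 12.
W^NE = (Σα)·X − ½Σα_i² = 12² − ½·48.62 = 119.69.
Planner sets x_i = Σα_j = 12 for every i, so X^SO = 3·12 = 36.
W^SO = (Σα)·X^SO − ½·3·(Σα)² = (3/2)·12² = 216.
Deadweight loss = W^SO − W^NE = 96.31.

96.31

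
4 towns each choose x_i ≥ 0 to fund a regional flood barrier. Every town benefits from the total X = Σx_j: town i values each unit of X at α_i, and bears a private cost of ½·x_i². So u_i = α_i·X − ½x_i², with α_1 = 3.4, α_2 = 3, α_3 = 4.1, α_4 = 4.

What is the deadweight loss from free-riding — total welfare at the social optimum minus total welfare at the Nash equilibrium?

Town i's FOC: ∂u_i/∂x_i = α_i − x_i = 0, so x_i* = α_i.
NE contributions = (3.4, 3, 4.1, 4); X = 14.5.
W^NE = (Σα)·X − ½Σα_i² = 14.5² − ½·53.37 = 183.565.
Planner sets x_i = Σα_j = 14.5 for every i, so X^SO = 4·14.5 = 58.
W^SO = (Σα)·X^SO − ½·4·(Σα)² = (4/2)·14.5² = 420.5.
Deadweight loss = W^SO − W^NE = 236.935.

236.935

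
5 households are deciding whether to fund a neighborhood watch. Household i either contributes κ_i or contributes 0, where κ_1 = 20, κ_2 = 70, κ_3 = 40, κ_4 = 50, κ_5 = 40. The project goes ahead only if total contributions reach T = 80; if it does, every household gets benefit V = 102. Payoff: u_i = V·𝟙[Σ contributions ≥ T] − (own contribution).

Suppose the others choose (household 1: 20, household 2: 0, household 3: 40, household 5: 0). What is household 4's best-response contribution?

Others' total = 60. Contributing 50 brings total to 110 ≥ 80: gain V − κ_4 = 52.
Best response: 50.

50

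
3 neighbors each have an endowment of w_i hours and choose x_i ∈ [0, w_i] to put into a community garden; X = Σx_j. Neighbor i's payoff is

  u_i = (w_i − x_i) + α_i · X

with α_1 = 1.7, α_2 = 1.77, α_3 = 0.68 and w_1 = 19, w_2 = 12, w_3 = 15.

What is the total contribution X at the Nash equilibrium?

31

∂u_i/∂x_i = α_i − 1, so neighbor i contributes w_i if α_i > 1, else 0.
α_i > 1 for i ∈ {1, 2}; NE contributions (19, 12, 0), X = 31.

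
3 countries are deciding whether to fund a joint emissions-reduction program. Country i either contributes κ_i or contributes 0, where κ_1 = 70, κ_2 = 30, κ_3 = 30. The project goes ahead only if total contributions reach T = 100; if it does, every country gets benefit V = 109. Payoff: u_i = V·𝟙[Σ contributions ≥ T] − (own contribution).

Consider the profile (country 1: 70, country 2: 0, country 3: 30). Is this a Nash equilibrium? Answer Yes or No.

Yes

Total = 100 ≥ 100: provided.
Country 1 (pledges 70, payoff 39): dropping to 0 → total 30, payoff 0. No gain.
Country 2 (pledges 0, payoff 109): pledging 30 → total 130, payoff 79. No gain.
Country 3 (pledges 30, payoff 79): dropping to 0 → total 70, payoff 0. No gain.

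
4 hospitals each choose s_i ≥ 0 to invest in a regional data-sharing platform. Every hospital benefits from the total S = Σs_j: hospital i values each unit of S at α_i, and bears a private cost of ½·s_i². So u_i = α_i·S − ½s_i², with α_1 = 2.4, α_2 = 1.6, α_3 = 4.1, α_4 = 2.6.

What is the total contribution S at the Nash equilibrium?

10.7

Hospital i's FOC: ∂u_i/∂s_i = α_i − s_i = 0, so s_i* = α_i.
NE contributions = (2.4, 1.6, 4.1, 2.6); S = 10.7.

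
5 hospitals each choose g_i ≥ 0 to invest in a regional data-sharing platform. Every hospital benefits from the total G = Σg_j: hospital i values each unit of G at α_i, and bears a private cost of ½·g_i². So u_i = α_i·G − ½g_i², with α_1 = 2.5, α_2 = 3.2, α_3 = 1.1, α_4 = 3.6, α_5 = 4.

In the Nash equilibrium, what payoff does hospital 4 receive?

Hospital i's FOC: ∂u_i/∂g_i = α_i − g_i = 0, so g_i* = α_i.
NE contributions = (2.5, 3.2, 1.1, 3.6, 4); G = 14.4.
u_4 = α_4·G − ½·(g_4)² = 3.6·14.4 − ½·3.6² = 45.36.

45.36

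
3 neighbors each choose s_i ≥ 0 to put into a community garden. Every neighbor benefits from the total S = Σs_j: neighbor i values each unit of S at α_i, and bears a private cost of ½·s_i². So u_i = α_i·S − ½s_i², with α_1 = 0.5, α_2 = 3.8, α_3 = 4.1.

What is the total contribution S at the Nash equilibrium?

Neighbor i's FOC: ∂u_i/∂s_i = α_i − s_i = 0, so s_i* = α_i.
NE contributions = (0.5, 3.8, 4.1); S = 8.4.

8.4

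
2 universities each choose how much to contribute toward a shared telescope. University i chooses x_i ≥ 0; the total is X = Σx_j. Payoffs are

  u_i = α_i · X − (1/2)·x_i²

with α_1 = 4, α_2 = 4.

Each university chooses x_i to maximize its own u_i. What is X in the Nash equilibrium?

University i's FOC: ∂u_i/∂x_i = α_i − x_i = 0, so x_i* = α_i.
NE contributions = (4, 4); X = 8.

8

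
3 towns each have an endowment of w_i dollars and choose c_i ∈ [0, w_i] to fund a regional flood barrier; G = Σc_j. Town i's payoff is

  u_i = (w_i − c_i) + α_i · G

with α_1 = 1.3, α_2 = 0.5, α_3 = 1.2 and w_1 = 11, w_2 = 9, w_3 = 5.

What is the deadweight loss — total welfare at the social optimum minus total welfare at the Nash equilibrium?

∂u_i/∂c_i = α_i − 1, so town i contributes w_i if α_i > 1, else 0.
α_i > 1 for i ∈ {1, 3}; NE contributions (11, 0, 5), G = 16.
W^NE = Σw_i − G^NE + (Σα_i)·G^NE = 25 + 2·16 = 57.
Planner: ∂(Σu_j)/∂c_i = Σα_j − 1 = 2 > 0, so everyone contributes w_i; G^SO = 25, W^SO = 25 + 2·25 = 75.
Deadweight loss = 18.

18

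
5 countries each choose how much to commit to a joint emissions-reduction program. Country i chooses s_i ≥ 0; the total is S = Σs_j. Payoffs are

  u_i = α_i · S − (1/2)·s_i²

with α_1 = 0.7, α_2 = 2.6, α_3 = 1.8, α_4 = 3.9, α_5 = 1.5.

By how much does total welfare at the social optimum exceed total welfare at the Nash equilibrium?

Country i's FOC: ∂u_i/∂s_i = α_i − s_i = 0, so s_i* = α_i.
NE contributions = (0.7, 2.6, 1.8, 3.9, 1.5); S = 10.5.
W^NE = (Σα)·S − ½Σα_i² = 10.5² − ½·27.95 = 96.275.
Planner sets s_i = Σα_j = 10.5 for every i, so S^SO = 5·10.5 = 52.5.
W^SO = (Σα)·S^SO − ½·5·(Σα)² = (5/2)·10.5² = 275.625.
Deadweight loss = W^SO − W^NE = 179.35.

179.35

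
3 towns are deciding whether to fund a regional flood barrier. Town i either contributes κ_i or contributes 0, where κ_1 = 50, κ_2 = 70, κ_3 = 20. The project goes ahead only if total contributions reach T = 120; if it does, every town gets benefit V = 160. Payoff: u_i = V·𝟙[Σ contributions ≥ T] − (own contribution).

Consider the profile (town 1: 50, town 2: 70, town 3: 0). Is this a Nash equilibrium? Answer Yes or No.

Total = 120 ≥ 120: provided.
Town 1 (pledges 50, payoff 110): dropping to 0 → total 70, payoff 0. No gain.
Town 2 (pledges 70, payoff 90): dropping to 0 → total 50, payoff 0. No gain.
Town 3 (pledges 0, payoff 160): pledging 20 → total 140, payoff 140. No gain.

Yes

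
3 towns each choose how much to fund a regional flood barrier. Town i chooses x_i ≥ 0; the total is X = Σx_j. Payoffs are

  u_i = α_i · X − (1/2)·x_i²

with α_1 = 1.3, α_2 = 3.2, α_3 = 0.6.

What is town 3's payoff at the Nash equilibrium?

2.88

Town i's FOC: ∂u_i/∂x_i = α_i − x_i = 0, so x_i* = α_i.
NE contributions = (1.3, 3.2, 0.6); X = 5.1.
u_3 = α_3·X − ½·(x_3)² = 0.6·5.1 − ½·0.6² = 2.88.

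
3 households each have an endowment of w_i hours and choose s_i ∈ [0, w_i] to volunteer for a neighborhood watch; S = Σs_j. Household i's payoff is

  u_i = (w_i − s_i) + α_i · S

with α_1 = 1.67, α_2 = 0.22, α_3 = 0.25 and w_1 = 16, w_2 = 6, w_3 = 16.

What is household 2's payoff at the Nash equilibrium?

9.52

∂u_i/∂s_i = α_i − 1, so household i contributes w_i if α_i > 1, else 0.
α_i > 1 for i ∈ {1}; NE contributions (16, 0, 0), S = 16.
u_2 = (6 − 0) + 0.22·16 = 9.52.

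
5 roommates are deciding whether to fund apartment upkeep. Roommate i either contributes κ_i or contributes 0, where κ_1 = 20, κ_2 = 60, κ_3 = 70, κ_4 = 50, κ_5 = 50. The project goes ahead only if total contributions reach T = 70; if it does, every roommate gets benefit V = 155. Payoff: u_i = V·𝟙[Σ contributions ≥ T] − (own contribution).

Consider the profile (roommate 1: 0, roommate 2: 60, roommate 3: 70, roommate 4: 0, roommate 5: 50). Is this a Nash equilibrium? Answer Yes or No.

Total = 180 ≥ 70: provided.
Roommate 1 (pledges 0, payoff 155): pledging 20 → total 200, payoff 135. No gain.
Roommate 2 (pledges 60, payoff 95): dropping to 0 → total 120, payoff 155. Profitable deviation.

No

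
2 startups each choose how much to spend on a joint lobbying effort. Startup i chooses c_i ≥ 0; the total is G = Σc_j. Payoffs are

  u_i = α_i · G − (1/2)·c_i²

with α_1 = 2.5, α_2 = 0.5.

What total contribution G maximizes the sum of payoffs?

Planner FOC: ∂(Σu_j)/∂c_i = (Σα_j) − c_i = 0, so c_i^SO = Σα_j = 3 for every i; G^SO = 6.

6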